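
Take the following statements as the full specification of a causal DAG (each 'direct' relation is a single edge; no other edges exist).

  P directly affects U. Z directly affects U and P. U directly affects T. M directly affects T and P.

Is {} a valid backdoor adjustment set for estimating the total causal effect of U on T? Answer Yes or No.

Backdoor paths from U to T (paths whose first edge points into U):
  P1: U <- Z -> P <- M -> T
  P2: U <- P <- M -> T
Condition 1 (no descendant of U in the set): holds — descendants of U are {T}; none are in {}.
Condition 2 (every backdoor path blocked by {}):
  P1: blocked at collider P (neither it nor any descendant is in the conditioning set).
  P2: open — no interior node is in the conditioning set.
{} does not satisfy the backdoor criterion.

No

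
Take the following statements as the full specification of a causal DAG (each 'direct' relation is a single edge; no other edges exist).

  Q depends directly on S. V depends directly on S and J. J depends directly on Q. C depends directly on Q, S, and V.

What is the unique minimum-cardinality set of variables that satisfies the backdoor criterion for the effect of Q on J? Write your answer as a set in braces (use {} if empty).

Variables eligible for adjustment (non-descendants of Q, excluding Q and J): {S}.
Backdoor paths from Q to J:
  P1: Q <- S -> V <- J
  P2: Q <- S -> C <- V <- J
Each backdoor path contains an unconditioned collider, so every path is already blocked with the empty conditioning set:
  P1: blocked at collider V (neither it nor any descendant is in the conditioning set).
  P2: blocked at collider C (neither it nor any descendant is in the conditioning set).
The empty set is therefore the unique smallest valid set.

{}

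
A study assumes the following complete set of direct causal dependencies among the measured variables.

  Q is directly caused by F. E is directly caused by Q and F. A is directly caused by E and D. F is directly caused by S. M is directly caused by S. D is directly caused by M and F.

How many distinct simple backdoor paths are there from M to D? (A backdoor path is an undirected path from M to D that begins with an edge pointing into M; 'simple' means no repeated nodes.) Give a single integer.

A backdoor path from M to D is any simple undirected path whose first edge points into M (i.e. leaves M via a parent).
Parents of M: {S}.
Enumerating:
  P1: M <- S -> F -> Q -> E -> A <- D
  P2: M <- S -> F -> D
  P3: M <- S -> F -> E -> A <- D
That exhausts the simple backdoor paths. Count: 3.

3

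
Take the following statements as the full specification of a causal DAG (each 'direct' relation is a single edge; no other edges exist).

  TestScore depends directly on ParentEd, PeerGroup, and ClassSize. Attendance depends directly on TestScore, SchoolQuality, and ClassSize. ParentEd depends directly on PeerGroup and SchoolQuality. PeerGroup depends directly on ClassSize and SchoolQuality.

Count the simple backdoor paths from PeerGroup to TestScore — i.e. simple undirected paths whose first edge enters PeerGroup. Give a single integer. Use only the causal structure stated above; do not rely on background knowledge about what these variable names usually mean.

A backdoor path from PeerGroup to TestScore is any simple undirected path whose first edge points into PeerGroup (i.e. leaves PeerGroup via a parent).
Parents of PeerGroup: {ClassSize, SchoolQuality}.
Enumerating:
  P1: PeerGroup <- ClassSize -> TestScore
  P2: PeerGroup <- ClassSize -> Attendance <- SchoolQuality -> ParentEd -> TestScore
  P3: PeerGroup <- ClassSize -> Attendance <- TestScore
  P4: PeerGroup <- SchoolQuality -> ParentEd -> TestScore
  P5: PeerGroup <- SchoolQuality -> Attendance <- ClassSize -> TestScore
  P6: PeerGroup <- SchoolQuality -> Attendance <- TestScore
That exhausts the simple backdoor paths. Count: 6.

6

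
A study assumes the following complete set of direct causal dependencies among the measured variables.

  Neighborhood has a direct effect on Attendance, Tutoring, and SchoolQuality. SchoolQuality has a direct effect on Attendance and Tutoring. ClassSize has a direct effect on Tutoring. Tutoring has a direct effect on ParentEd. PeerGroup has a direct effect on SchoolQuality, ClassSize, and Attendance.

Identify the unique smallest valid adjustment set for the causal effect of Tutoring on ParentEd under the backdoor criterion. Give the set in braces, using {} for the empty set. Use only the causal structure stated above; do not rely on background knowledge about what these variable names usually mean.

Variables eligible for adjustment (non-descendants of Tutoring, excluding Tutoring and ParentEd): {Attendance, ClassSize, Neighborhood, PeerGroup, SchoolQuality}.
Backdoor paths from Tutoring to ParentEd:
  (none)
With no backdoor paths the empty set already satisfies the criterion, and it is trivially minimal.

{}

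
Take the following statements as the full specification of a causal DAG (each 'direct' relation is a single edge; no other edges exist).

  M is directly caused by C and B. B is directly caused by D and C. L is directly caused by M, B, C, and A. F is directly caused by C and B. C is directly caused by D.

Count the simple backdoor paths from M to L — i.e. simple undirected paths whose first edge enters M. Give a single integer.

A backdoor path from M to L is any simple undirected path whose first edge points into M (i.e. leaves M via a parent).
Parents of M: {B, C}.
Enumerating:
  P1: M <- C <- D -> B -> L
  P2: M <- C -> B -> L
  P3: M <- C -> F <- B -> L
  P4: M <- C -> L
  P5: M <- B <- D -> C -> L
  P6: M <- B <- C -> L
  P7: M <- B -> F <- C -> L
  P8: M <- B -> L
That exhausts the simple backdoor paths. Count: 8.

8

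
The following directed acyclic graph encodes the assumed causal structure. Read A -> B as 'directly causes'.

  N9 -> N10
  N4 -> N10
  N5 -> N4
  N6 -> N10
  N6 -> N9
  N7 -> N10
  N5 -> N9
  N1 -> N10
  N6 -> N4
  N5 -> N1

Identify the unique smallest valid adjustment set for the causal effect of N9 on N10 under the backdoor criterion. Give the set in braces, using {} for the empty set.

Variables eligible for adjustment (non-descendants of N9, excluding N9 and N10): {N1, N4, N5, N6, N7}.
Backdoor paths from N9 to N10:
  P1: N9 <- N5 -> N1 -> N10
  P2: N9 <- N5 -> N4 <- N6 -> N10
  P3: N9 <- N5 -> N4 -> N10
  P4: N9 <- N6 -> N4 <- N5 -> N1 -> N10
  P5: N9 <- N6 -> N4 -> N10
  P6: N9 <- N6 -> N10
The empty set is not sufficient: P1 (N9 <- N5 -> N1 -> N10) has no collider blocking it and no conditioned non-collider, so it is open.
Try {N5, N6}:
  P1: blocked at fork node N5 ∈ conditioning set.
  P2: blocked at fork node N5 ∈ conditioning set.
  P3: blocked at fork node N5 ∈ conditioning set.
  P4: blocked at fork node N6 ∈ conditioning set.
  P5: blocked at fork node N6 ∈ conditioning set.
  P6: blocked at fork node N6 ∈ conditioning set.
{N5, N6} contains no descendant of N9 and blocks every backdoor path.
Every element of {N5, N6} is needed (dropping N5 leaves P1 open; dropping N6 leaves P5 open), so no proper subset is valid.
Among all size-2 subsets of the eligible variables, only {N5, N6} blocks every backdoor path, so it is the unique smallest valid adjustment set.

{N5, N6}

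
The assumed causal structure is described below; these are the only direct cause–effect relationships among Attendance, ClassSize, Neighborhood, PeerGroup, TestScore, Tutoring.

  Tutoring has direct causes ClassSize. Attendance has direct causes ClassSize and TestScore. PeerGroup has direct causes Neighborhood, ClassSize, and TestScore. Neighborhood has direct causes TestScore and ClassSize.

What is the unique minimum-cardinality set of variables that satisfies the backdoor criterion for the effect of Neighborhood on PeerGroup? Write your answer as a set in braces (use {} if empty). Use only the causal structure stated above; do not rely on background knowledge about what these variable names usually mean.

Variables eligible for adjustment (non-descendants of Neighborhood, excluding Neighborhood and PeerGroup): {Attendance, ClassSize, TestScore, Tutoring}.
Backdoor paths from Neighborhood to PeerGroup:
  P1: Neighborhood <- ClassSize -> PeerGroup
  P2: Neighborhood <- ClassSize -> Attendance <- TestScore -> PeerGroup
  P3: Neighborhood <- TestScore -> PeerGroup
  P4: Neighborhood <- TestScore -> Attendance <- ClassSize -> PeerGroup
The empty set is not sufficient: P1 (Neighborhood <- ClassSize -> PeerGroup) has no collider blocking it and no conditioned non-collider, so it is open.
Try {ClassSize, TestScore}:
  P1: blocked at fork node ClassSize ∈ conditioning set.
  P2: blocked at fork node ClassSize ∈ conditioning set.
  P3: blocked at fork node TestScore ∈ conditioning set.
  P4: blocked at fork node TestScore ∈ conditioning set.
{ClassSize, TestScore} contains no descendant of Neighborhood and blocks every backdoor path.
Every element of {ClassSize, TestScore} is needed (dropping ClassSize leaves P1 open; dropping TestScore leaves P3 open), so no proper subset is valid.
Among all size-2 subsets of the eligible variables, only {ClassSize, TestScore} blocks every backdoor path, so it is the unique smallest valid adjustment set.

{ClassSize, TestScore}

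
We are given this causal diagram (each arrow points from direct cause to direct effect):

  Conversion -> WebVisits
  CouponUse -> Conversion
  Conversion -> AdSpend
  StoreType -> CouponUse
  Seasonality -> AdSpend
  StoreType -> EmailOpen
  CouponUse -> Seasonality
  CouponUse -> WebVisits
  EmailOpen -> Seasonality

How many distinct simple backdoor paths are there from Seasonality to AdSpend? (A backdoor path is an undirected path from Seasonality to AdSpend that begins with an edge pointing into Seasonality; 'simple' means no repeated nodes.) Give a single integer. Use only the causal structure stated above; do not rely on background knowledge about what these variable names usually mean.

A backdoor path from Seasonality to AdSpend is any simple undirected path whose first edge points into Seasonality (i.e. leaves Seasonality via a parent).
Parents of Seasonality: {CouponUse, EmailOpen}.
Enumerating:
  P1: Seasonality <- EmailOpen <- StoreType -> CouponUse -> Conversion -> AdSpend
  P2: Seasonality <- EmailOpen <- StoreType -> CouponUse -> WebVisits <- Conversion -> AdSpend
  P3: Seasonality <- CouponUse -> Conversion -> AdSpend
  P4: Seasonality <- CouponUse -> WebVisits <- Conversion -> AdSpend
That exhausts the simple backdoor paths. Count: 4.

4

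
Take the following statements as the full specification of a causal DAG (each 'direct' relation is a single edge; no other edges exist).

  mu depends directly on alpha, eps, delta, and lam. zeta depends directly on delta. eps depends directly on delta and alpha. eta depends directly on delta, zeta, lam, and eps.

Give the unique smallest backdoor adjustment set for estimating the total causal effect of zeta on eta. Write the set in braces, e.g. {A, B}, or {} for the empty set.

{delta}

Variables eligible for adjustment (non-descendants of zeta, excluding zeta and eta): {alpha, delta, eps, lam, mu}.
Backdoor paths from zeta to eta:
  P1: zeta <- delta -> eps <- alpha -> mu <- lam -> eta
  P2: zeta <- delta -> eps -> mu <- lam -> eta
  P3: zeta <- delta -> eps -> eta
  P4: zeta <- delta -> mu <- lam -> eta
  P5: zeta <- delta -> mu <- alpha -> eps -> eta
  P6: zeta <- delta -> mu <- eps -> eta
  P7: zeta <- delta -> eta
The empty set is not sufficient: P3 (zeta <- delta -> eps -> eta) has no collider blocking it and no conditioned non-collider, so it is open.
Try {delta}:
  P1: blocked at fork node delta ∈ conditioning set.
  P2: blocked at fork node delta ∈ conditioning set.
  P3: blocked at fork node delta ∈ conditioning set.
  P4: blocked at fork node delta ∈ conditioning set.
  P5: blocked at fork node delta ∈ conditioning set.
  P6: blocked at fork node delta ∈ conditioning set.
  P7: blocked at fork node delta ∈ conditioning set.
{delta} contains no descendant of zeta and blocks every backdoor path.
No other singleton works — e.g. {lam} leaves P3 open — so {delta} is the unique smallest valid adjustment set.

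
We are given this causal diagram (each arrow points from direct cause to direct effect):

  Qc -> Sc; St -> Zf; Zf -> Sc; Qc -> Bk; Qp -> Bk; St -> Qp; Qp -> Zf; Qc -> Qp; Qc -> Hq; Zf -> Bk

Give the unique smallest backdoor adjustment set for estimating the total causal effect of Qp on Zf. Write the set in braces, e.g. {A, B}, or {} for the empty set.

{St}

Variables eligible for adjustment (non-descendants of Qp, excluding Qp and Zf): {Hq, Qc, St}.
Backdoor paths from Qp to Zf:
  P1: Qp <- St -> Zf
  P2: Qp <- Qc -> Sc <- Zf
  P3: Qp <- Qc -> Bk <- Zf
The empty set is not sufficient: P1 (Qp <- St -> Zf) has no collider blocking it and no conditioned non-collider, so it is open.
Try {St}:
  P1: blocked at fork node St ∈ conditioning set.
  P2: blocked at collider Sc (neither it nor any descendant is in the conditioning set).
  P3: blocked at collider Bk (neither it nor any descendant is in the conditioning set).
{St} contains no descendant of Qp and blocks every backdoor path.
No other singleton works — e.g. {Qc} leaves P1 open — so {St} is the unique smallest valid adjustment set.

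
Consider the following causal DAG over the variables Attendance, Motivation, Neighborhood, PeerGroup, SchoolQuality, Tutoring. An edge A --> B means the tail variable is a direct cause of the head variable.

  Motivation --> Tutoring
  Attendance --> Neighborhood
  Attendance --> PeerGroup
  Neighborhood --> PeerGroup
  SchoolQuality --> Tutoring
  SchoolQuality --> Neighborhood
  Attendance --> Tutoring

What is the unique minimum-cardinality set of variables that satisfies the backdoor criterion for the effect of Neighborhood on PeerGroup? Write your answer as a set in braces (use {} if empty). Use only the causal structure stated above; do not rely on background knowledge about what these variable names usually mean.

Variables eligible for adjustment (non-descendants of Neighborhood, excluding Neighborhood and PeerGroup): {Attendance, Motivation, SchoolQuality, Tutoring}.
Backdoor paths from Neighborhood to PeerGroup:
  P1: Neighborhood <- Attendance -> PeerGroup
  P2: Neighborhood <- SchoolQuality -> Tutoring <- Attendance -> PeerGroup
The empty set is not sufficient: P1 (Neighborhood <- Attendance -> PeerGroup) has no collider blocking it and no conditioned non-collider, so it is open.
Try {Attendance}:
  P1: blocked at fork node Attendance ∈ conditioning set.
  P2: blocked at collider Tutoring (neither it nor any descendant is in the conditioning set).
{Attendance} contains no descendant of Neighborhood and blocks every backdoor path.
No other singleton works — e.g. {Motivation} leaves P1 open — so {Attendance} is the unique smallest valid adjustment set.

{Attendance}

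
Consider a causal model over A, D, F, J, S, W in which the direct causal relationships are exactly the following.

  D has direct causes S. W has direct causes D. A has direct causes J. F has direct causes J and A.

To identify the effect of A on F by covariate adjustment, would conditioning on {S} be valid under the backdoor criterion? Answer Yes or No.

No

Backdoor paths from A to F (paths whose first edge points into A):
  P1: A <- J -> F
Condition 1 (no descendant of A in the set): holds — descendants of A are {F}; none are in {S}.
Condition 2 (every backdoor path blocked by {S}):
  P1: open — no interior node is in the conditioning set.
{S} does not satisfy the backdoor criterion.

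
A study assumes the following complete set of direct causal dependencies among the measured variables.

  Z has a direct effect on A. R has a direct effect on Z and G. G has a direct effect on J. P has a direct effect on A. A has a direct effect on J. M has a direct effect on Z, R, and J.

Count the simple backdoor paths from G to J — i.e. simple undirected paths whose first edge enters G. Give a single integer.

A backdoor path from G to J is any simple undirected path whose first edge points into G (i.e. leaves G via a parent).
Parents of G: {R}.
Enumerating:
  P1: G <- R <- M -> Z -> A -> J
  P2: G <- R <- M -> J
  P3: G <- R -> Z <- M -> J
  P4: G <- R -> Z -> A -> J
That exhausts the simple backdoor paths. Count: 4.

4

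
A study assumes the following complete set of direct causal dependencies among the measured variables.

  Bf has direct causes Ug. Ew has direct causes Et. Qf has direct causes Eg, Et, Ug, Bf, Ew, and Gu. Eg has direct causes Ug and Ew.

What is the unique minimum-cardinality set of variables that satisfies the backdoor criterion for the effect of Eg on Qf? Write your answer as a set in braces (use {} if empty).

{Ew, Ug}

Variables eligible for adjustment (non-descendants of Eg, excluding Eg and Qf): {Bf, Et, Ew, Gu, Ug}.
Backdoor paths from Eg to Qf:
  P1: Eg <- Ug -> Bf -> Qf
  P2: Eg <- Ug -> Qf
  P3: Eg <- Ew <- Et -> Qf
  P4: Eg <- Ew -> Qf
The empty set is not sufficient: P1 (Eg <- Ug -> Bf -> Qf) has no collider blocking it and no conditioned non-collider, so it is open.
Try {Ew, Ug}:
  P1: blocked at fork node Ug ∈ conditioning set.
  P2: blocked at fork node Ug ∈ conditioning set.
  P3: blocked at chain node Ew ∈ conditioning set.
  P4: blocked at fork node Ew ∈ conditioning set.
{Ew, Ug} contains no descendant of Eg and blocks every backdoor path.
Every element of {Ew, Ug} is needed (dropping Ew leaves P3 open; dropping Ug leaves P1 open), so no proper subset is valid.
Among all size-2 subsets of the eligible variables, only {Ew, Ug} blocks every backdoor path, so it is the unique smallest valid adjustment set.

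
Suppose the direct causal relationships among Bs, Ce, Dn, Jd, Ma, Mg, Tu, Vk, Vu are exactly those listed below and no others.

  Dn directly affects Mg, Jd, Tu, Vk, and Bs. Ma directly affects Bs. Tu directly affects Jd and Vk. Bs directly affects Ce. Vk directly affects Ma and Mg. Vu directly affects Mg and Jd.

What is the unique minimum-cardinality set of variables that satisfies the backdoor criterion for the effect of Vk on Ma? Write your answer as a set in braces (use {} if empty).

{}

Variables eligible for adjustment (non-descendants of Vk, excluding Vk and Ma): {Dn, Jd, Tu, Vu}.
Backdoor paths from Vk to Ma:
  P1: Vk <- Dn -> Bs <- Ma
  P2: Vk <- Tu <- Dn -> Bs <- Ma
  P3: Vk <- Tu -> Jd <- Dn -> Bs <- Ma
  P4: Vk <- Tu -> Jd <- Vu -> Mg <- Dn -> Bs <- Ma
Each backdoor path contains an unconditioned collider, so every path is already blocked with the empty conditioning set:
  P1: blocked at collider Bs (neither it nor any descendant is in the conditioning set).
  P2: blocked at collider Bs (neither it nor any descendant is in the conditioning set).
  P3: blocked at collider Jd (neither it nor any descendant is in the conditioning set).
  P4: blocked at collider Jd (neither it nor any descendant is in the conditioning set).
The empty set is therefore the unique smallest valid set.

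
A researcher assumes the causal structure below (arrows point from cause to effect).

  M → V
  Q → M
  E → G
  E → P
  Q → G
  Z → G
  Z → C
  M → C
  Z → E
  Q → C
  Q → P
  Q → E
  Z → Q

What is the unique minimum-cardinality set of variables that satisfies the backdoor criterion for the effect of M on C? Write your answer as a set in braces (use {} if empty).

Variables eligible for adjustment (non-descendants of M, excluding M and C): {E, G, P, Q, Z}.
Backdoor paths from M to C:
  P1: M <- Q <- Z -> C
  P2: M <- Q -> E <- Z -> C
  P3: M <- Q -> E -> G <- Z -> C
  P4: M <- Q -> C
  P5: M <- Q -> P <- E <- Z -> C
  P6: M <- Q -> P <- E -> G <- Z -> C
  P7: M <- Q -> G <- Z -> C
  P8: M <- Q -> G <- E <- Z -> C
The empty set is not sufficient: P1 (M <- Q <- Z -> C) has no collider blocking it and no conditioned non-collider, so it is open.
Try {Q}:
  P1: blocked at chain node Q ∈ conditioning set.
  P2: blocked at fork node Q ∈ conditioning set.
  P3: blocked at fork node Q ∈ conditioning set.
  P4: blocked at fork node Q ∈ conditioning set.
  P5: blocked at fork node Q ∈ conditioning set.
  P6: blocked at fork node Q ∈ conditioning set.
  P7: blocked at fork node Q ∈ conditioning set.
  P8: blocked at fork node Q ∈ conditioning set.
{Q} contains no descendant of M and blocks every backdoor path.
No other singleton works — e.g. {Z} leaves P4 open — so {Q} is the unique smallest valid adjustment set.

{Q}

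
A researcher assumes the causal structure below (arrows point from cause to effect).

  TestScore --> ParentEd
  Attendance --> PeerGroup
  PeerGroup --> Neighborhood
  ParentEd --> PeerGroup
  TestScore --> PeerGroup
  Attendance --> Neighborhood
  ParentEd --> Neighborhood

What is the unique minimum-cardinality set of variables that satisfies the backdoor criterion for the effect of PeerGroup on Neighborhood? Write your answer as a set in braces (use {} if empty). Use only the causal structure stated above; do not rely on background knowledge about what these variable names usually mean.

Variables eligible for adjustment (non-descendants of PeerGroup, excluding PeerGroup and Neighborhood): {Attendance, ParentEd, TestScore}.
Backdoor paths from PeerGroup to Neighborhood:
  P1: PeerGroup <- TestScore -> ParentEd -> Neighborhood
  P2: PeerGroup <- Attendance -> Neighborhood
  P3: PeerGroup <- ParentEd -> Neighborhood
The empty set is not sufficient: P1 (PeerGroup <- TestScore -> ParentEd -> Neighborhood) has no collider blocking it and no conditioned non-collider, so it is open.
Try {Attendance, ParentEd}:
  P1: blocked at chain node ParentEd ∈ conditioning set.
  P2: blocked at fork node Attendance ∈ conditioning set.
  P3: blocked at fork node ParentEd ∈ conditioning set.
{Attendance, ParentEd} contains no descendant of PeerGroup and blocks every backdoor path.
Every element of {Attendance, ParentEd} is needed (dropping Attendance leaves P2 open; dropping ParentEd leaves P1 open), so no proper subset is valid.
Among all size-2 subsets of the eligible variables, only {Attendance, ParentEd} blocks every backdoor path, so it is the unique smallest valid adjustment set.

{Attendance, ParentEd}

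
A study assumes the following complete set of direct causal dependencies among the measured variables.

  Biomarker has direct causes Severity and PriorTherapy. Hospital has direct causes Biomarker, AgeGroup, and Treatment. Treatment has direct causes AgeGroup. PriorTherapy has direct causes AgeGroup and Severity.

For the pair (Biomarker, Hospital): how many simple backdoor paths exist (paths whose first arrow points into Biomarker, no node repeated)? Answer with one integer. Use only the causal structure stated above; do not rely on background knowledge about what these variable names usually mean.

A backdoor path from Biomarker to Hospital is any simple undirected path whose first edge points into Biomarker (i.e. leaves Biomarker via a parent).
Parents of Biomarker: {PriorTherapy, Severity}.
Enumerating:
  P1: Biomarker <- Severity -> PriorTherapy <- AgeGroup -> Treatment -> Hospital
  P2: Biomarker <- Severity -> PriorTherapy <- AgeGroup -> Hospital
  P3: Biomarker <- PriorTherapy <- AgeGroup -> Treatment -> Hospital
  P4: Biomarker <- PriorTherapy <- AgeGroup -> Hospital
That exhausts the simple backdoor paths. Count: 4.

4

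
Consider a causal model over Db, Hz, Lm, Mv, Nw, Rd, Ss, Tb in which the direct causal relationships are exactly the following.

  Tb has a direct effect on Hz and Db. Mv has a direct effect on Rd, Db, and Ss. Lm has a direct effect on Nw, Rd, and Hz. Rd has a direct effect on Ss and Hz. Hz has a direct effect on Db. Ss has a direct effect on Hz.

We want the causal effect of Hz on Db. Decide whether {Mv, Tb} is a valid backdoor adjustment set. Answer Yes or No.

Yes

Backdoor paths from Hz to Db (paths whose first edge points into Hz):
  P1: Hz <- Tb -> Db
  P2: Hz <- Lm -> Rd <- Mv -> Db
  P3: Hz <- Lm -> Rd -> Ss <- Mv -> Db
  P4: Hz <- Rd <- Mv -> Db
  P5: Hz <- Rd -> Ss <- Mv -> Db
  P6: Hz <- Ss <- Mv -> Db
  P7: Hz <- Ss <- Rd <- Mv -> Db
Condition 1 (no descendant of Hz in the set): holds — descendants of Hz are {Db}; none are in {Mv, Tb}.
Condition 2 (every backdoor path blocked by {Mv, Tb}):
  P1: blocked at fork node Tb ∈ conditioning set.
  P2: blocked at collider Rd (neither it nor any descendant is in the conditioning set).
  P3: blocked at collider Ss (neither it nor any descendant is in the conditioning set).
  P4: blocked at fork node Mv ∈ conditioning set.
  P5: blocked at collider Ss (neither it nor any descendant is in the conditioning set).
  P6: blocked at fork node Mv ∈ conditioning set.
  P7: blocked at fork node Mv ∈ conditioning set.
{Mv, Tb} satisfies the backdoor criterion.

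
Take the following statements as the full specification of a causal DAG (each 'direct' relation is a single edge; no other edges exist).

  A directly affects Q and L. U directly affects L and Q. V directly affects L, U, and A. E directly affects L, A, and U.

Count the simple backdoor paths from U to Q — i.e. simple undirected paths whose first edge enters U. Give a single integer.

A backdoor path from U to Q is any simple undirected path whose first edge points into U (i.e. leaves U via a parent).
Parents of U: {E, V}.
Enumerating:
  P1: U <- V -> A -> Q
  P2: U <- V -> L <- E -> A -> Q
  P3: U <- V -> L <- A -> Q
  P4: U <- E -> A -> Q
  P5: U <- E -> L <- V -> A -> Q
  P6: U <- E -> L <- A -> Q
That exhausts the simple backdoor paths. Count: 6.

6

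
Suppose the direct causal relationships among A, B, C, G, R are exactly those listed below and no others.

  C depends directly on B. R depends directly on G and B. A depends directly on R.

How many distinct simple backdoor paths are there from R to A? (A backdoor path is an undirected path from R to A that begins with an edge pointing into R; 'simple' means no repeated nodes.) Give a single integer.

A backdoor path from R to A is any simple undirected path whose first edge points into R (i.e. leaves R via a parent).
Parents of R: {B, G}.
No simple path from any parent of R reaches A without revisiting R, so there are no backdoor paths.

0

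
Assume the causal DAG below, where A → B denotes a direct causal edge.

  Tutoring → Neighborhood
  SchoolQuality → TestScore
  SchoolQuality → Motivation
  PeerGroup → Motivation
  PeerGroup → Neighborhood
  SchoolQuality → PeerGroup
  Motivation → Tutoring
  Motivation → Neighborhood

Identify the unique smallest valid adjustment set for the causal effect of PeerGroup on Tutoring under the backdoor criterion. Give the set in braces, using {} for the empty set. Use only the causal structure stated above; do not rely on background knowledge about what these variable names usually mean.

{SchoolQuality}

Variables eligible for adjustment (non-descendants of PeerGroup, excluding PeerGroup and Tutoring): {SchoolQuality, TestScore}.
Backdoor paths from PeerGroup to Tutoring:
  P1: PeerGroup <- SchoolQuality -> Motivation -> Tutoring
  P2: PeerGroup <- SchoolQuality -> Motivation -> Neighborhood <- Tutoring
The empty set is not sufficient: P1 (PeerGroup <- SchoolQuality -> Motivation -> Tutoring) has no collider blocking it and no conditioned non-collider, so it is open.
Try {SchoolQuality}:
  P1: blocked at fork node SchoolQuality ∈ conditioning set.
  P2: blocked at fork node SchoolQuality ∈ conditioning set.
{SchoolQuality} contains no descendant of PeerGroup and blocks every backdoor path.
No other singleton works — e.g. {TestScore} leaves P1 open — so {SchoolQuality} is the unique smallest valid adjustment set.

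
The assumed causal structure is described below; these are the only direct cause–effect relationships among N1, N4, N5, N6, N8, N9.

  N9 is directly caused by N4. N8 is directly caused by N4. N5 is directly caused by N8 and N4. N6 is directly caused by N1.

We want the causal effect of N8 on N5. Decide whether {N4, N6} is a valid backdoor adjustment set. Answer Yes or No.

Backdoor paths from N8 to N5 (paths whose first edge points into N8):
  P1: N8 <- N4 -> N5
Condition 1 (no descendant of N8 in the set): holds — descendants of N8 are {N5}; none are in {N4, N6}.
Condition 2 (every backdoor path blocked by {N4, N6}):
  P1: blocked at fork node N4 ∈ conditioning set.
{N4, N6} satisfies the backdoor criterion.

Yes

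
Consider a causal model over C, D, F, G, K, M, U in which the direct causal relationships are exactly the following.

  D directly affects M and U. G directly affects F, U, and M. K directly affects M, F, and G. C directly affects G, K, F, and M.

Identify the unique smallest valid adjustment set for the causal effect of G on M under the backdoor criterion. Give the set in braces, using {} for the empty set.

Variables eligible for adjustment (non-descendants of G, excluding G and M): {C, D, K}.
Backdoor paths from G to M:
  P1: G <- C -> K -> M
  P2: G <- C -> M
  P3: G <- C -> F <- K -> M
  P4: G <- K <- C -> M
  P5: G <- K -> M
  P6: G <- K -> F <- C -> M
The empty set is not sufficient: P1 (G <- C -> K -> M) has no collider blocking it and no conditioned non-collider, so it is open.
Try {C, K}:
  P1: blocked at fork node C ∈ conditioning set.
  P2: blocked at fork node C ∈ conditioning set.
  P3: blocked at fork node C ∈ conditioning set.
  P4: blocked at chain node K ∈ conditioning set.
  P5: blocked at fork node K ∈ conditioning set.
  P6: blocked at fork node K ∈ conditioning set.
{C, K} contains no descendant of G and blocks every backdoor path.
Every element of {C, K} is needed (dropping C leaves P2 open; dropping K leaves P5 open), so no proper subset is valid.
Among all size-2 subsets of the eligible variables, only {C, K} blocks every backdoor path, so it is the unique smallest valid adjustment set.

{C, K}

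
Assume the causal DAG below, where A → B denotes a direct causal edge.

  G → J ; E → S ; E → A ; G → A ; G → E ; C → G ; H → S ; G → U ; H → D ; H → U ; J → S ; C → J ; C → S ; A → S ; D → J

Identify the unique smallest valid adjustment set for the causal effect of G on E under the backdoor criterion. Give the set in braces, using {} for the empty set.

Variables eligible for adjustment (non-descendants of G, excluding G and E): {C, D, H}.
Backdoor paths from G to E:
  P1: G <- C -> J <- D <- H -> S <- E
  P2: G <- C -> J <- D <- H -> S <- A <- E
  P3: G <- C -> J -> S <- E
  P4: G <- C -> J -> S <- A <- E
  P5: G <- C -> S <- E
  P6: G <- C -> S <- A <- E
Each backdoor path contains an unconditioned collider, so every path is already blocked with the empty conditioning set:
  P1: blocked at collider J (neither it nor any descendant is in the conditioning set).
  P2: blocked at collider J (neither it nor any descendant is in the conditioning set).
  P3: blocked at collider S (neither it nor any descendant is in the conditioning set).
  P4: blocked at collider S (neither it nor any descendant is in the conditioning set).
  P5: blocked at collider S (neither it nor any descendant is in the conditioning set).
  P6: blocked at collider S (neither it nor any descendant is in the conditioning set).
The empty set is therefore the unique smallest valid set.

{}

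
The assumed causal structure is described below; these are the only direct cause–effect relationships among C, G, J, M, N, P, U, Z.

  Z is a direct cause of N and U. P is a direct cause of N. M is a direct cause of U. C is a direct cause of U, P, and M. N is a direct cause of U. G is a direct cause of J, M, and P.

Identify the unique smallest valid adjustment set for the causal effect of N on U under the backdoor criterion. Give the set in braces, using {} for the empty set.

{P, Z}

Variables eligible for adjustment (non-descendants of N, excluding N and U): {C, G, J, M, P, Z}.
Backdoor paths from N to U:
  P1: N <- Z -> U
  P2: N <- P <- C -> M -> U
  P3: N <- P <- C -> U
  P4: N <- P <- G -> M <- C -> U
  P5: N <- P <- G -> M -> U
The empty set is not sufficient: P1 (N <- Z -> U) has no collider blocking it and no conditioned non-collider, so it is open.
Try {P, Z}:
  P1: blocked at fork node Z ∈ conditioning set.
  P2: blocked at chain node P ∈ conditioning set.
  P3: blocked at chain node P ∈ conditioning set.
  P4: blocked at chain node P ∈ conditioning set.
  P5: blocked at chain node P ∈ conditioning set.
{P, Z} contains no descendant of N and blocks every backdoor path.
Every element of {P, Z} is needed (dropping P leaves P2 open; dropping Z leaves P1 open), so no proper subset is valid.
Among all size-2 subsets of the eligible variables, only {P, Z} blocks every backdoor path, so it is the unique smallest valid adjustment set.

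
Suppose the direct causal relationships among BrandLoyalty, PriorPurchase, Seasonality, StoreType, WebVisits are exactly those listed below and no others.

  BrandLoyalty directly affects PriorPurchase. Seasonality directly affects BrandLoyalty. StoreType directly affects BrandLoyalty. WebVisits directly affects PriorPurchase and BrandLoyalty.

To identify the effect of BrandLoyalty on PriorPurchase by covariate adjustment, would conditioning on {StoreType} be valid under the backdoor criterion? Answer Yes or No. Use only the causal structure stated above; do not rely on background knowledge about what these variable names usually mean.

No

Backdoor paths from BrandLoyalty to PriorPurchase (paths whose first edge points into BrandLoyalty):
  P1: BrandLoyalty <- WebVisits -> PriorPurchase
Condition 1 (no descendant of BrandLoyalty in the set): holds — descendants of BrandLoyalty are {PriorPurchase}; none are in {StoreType}.
Condition 2 (every backdoor path blocked by {StoreType}):
  P1: open — no interior node is in the conditioning set.
{StoreType} does not satisfy the backdoor criterion.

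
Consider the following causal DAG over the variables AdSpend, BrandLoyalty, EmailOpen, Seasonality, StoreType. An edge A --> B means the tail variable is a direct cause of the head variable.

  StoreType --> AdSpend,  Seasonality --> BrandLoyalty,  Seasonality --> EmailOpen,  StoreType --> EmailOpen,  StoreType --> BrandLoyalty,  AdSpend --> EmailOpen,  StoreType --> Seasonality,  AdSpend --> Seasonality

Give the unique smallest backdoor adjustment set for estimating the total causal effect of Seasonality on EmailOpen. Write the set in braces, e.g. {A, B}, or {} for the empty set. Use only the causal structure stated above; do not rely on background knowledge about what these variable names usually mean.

Variables eligible for adjustment (non-descendants of Seasonality, excluding Seasonality and EmailOpen): {AdSpend, StoreType}.
Backdoor paths from Seasonality to EmailOpen:
  P1: Seasonality <- StoreType -> AdSpend -> EmailOpen
  P2: Seasonality <- StoreType -> EmailOpen
  P3: Seasonality <- AdSpend <- StoreType -> EmailOpen
  P4: Seasonality <- AdSpend -> EmailOpen
The empty set is not sufficient: P1 (Seasonality <- StoreType -> AdSpend -> EmailOpen) has no collider blocking it and no conditioned non-collider, so it is open.
Try {AdSpend, StoreType}:
  P1: blocked at fork node StoreType ∈ conditioning set.
  P2: blocked at fork node StoreType ∈ conditioning set.
  P3: blocked at chain node AdSpend ∈ conditioning set.
  P4: blocked at fork node AdSpend ∈ conditioning set.
{AdSpend, StoreType} contains no descendant of Seasonality and blocks every backdoor path.
Every element of {AdSpend, StoreType} is needed (dropping AdSpend leaves P4 open; dropping StoreType leaves P2 open), so no proper subset is valid.
Among all size-2 subsets of the eligible variables, only {AdSpend, StoreType} blocks every backdoor path, so it is the unique smallest valid adjustment set.

{AdSpend, StoreType}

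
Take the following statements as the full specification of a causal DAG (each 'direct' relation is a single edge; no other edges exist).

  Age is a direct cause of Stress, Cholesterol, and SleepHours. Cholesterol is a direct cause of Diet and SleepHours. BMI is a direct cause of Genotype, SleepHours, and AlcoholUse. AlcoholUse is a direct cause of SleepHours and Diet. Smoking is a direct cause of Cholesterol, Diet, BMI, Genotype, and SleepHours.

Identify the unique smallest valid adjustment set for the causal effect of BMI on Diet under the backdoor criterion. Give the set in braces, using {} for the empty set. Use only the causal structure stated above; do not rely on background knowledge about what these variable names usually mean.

Variables eligible for adjustment (non-descendants of BMI, excluding BMI and Diet): {Age, Cholesterol, Smoking, Stress}.
Backdoor paths from BMI to Diet:
  P1: BMI <- Smoking -> Cholesterol <- Age -> SleepHours <- AlcoholUse -> Diet
  P2: BMI <- Smoking -> Cholesterol -> SleepHours <- AlcoholUse -> Diet
  P3: BMI <- Smoking -> Cholesterol -> Diet
  P4: BMI <- Smoking -> SleepHours <- Age -> Cholesterol -> Diet
  P5: BMI <- Smoking -> SleepHours <- Cholesterol -> Diet
  P6: BMI <- Smoking -> SleepHours <- AlcoholUse -> Diet
  P7: BMI <- Smoking -> Diet
The empty set is not sufficient: P3 (BMI <- Smoking -> Cholesterol -> Diet) has no collider blocking it and no conditioned non-collider, so it is open.
Try {Smoking}:
  P1: blocked at fork node Smoking ∈ conditioning set.
  P2: blocked at fork node Smoking ∈ conditioning set.
  P3: blocked at fork node Smoking ∈ conditioning set.
  P4: blocked at fork node Smoking ∈ conditioning set.
  P5: blocked at fork node Smoking ∈ conditioning set.
  P6: blocked at fork node Smoking ∈ conditioning set.
  P7: blocked at fork node Smoking ∈ conditioning set.
{Smoking} contains no descendant of BMI and blocks every backdoor path.
No other singleton works — e.g. {Age} leaves P3 open — so {Smoking} is the unique smallest valid adjustment set.

{Smoking}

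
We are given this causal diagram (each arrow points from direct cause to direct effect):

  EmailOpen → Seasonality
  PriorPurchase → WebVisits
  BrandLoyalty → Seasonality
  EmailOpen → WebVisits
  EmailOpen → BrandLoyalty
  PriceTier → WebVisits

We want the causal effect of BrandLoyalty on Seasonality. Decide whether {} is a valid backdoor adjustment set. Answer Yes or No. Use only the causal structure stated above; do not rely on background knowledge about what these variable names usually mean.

Backdoor paths from BrandLoyalty to Seasonality (paths whose first edge points into BrandLoyalty):
  P1: BrandLoyalty <- EmailOpen -> Seasonality
Condition 1 (no descendant of BrandLoyalty in the set): holds — descendants of BrandLoyalty are {Seasonality}; none are in {}.
Condition 2 (every backdoor path blocked by {}):
  P1: open — no interior node is in the conditioning set.
{} does not satisfy the backdoor criterion.

No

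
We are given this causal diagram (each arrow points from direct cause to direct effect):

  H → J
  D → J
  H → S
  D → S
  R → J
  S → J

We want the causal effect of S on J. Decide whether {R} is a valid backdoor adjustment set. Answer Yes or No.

No

Backdoor paths from S to J (paths whose first edge points into S):
  P1: S <- H -> J
  P2: S <- D -> J
Condition 1 (no descendant of S in the set): holds — descendants of S are {J}; none are in {R}.
Condition 2 (every backdoor path blocked by {R}):
  P1: open — no interior node is in the conditioning set.
  P2: open — no interior node is in the conditioning set.
{R} does not satisfy the backdoor criterion.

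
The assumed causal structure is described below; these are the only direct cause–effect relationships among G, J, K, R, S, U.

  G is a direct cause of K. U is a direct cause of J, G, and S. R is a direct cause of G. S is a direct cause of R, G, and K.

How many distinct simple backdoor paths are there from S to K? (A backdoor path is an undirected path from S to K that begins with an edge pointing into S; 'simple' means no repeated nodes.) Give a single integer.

A backdoor path from S to K is any simple undirected path whose first edge points into S (i.e. leaves S via a parent).
Parents of S: {U}.
Enumerating:
  P1: S <- U -> G -> K
That exhausts the simple backdoor paths. Count: 1.

1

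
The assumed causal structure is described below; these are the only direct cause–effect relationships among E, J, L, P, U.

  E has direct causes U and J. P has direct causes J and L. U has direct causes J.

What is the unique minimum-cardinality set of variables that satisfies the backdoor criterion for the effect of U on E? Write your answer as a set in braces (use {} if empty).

{J}

Variables eligible for adjustment (non-descendants of U, excluding U and E): {J, L, P}.
Backdoor paths from U to E:
  P1: U <- J -> E
The empty set is not sufficient: P1 (U <- J -> E) has no collider blocking it and no conditioned non-collider, so it is open.
Try {J}:
  P1: blocked at fork node J ∈ conditioning set.
{J} contains no descendant of U and blocks every backdoor path.
No other singleton works — e.g. {L} leaves P1 open — so {J} is the unique smallest valid adjustment set.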